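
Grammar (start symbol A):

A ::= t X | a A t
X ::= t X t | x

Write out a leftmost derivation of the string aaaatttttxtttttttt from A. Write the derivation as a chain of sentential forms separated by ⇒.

A⇒aAt⇒aaAtt⇒aaaAttt⇒aaaaAtttt⇒aaaatXtttt⇒aaaattXttttt⇒aaaatttXtttttt⇒aaaattttXttttttt⇒aaaatttttXtttttttt⇒aaaatttttxtttttttt

A ⇒ aAt   [A ::= a A t]
aAt ⇒ aaAtt   [A ::= a A t]
aaAtt ⇒ aaaAttt   [A ::= a A t]
aaaAttt ⇒ aaaaAtttt   [A ::= a A t]
aaaaAtttt ⇒ aaaatXtttt   [A ::= t X]
aaaatXtttt ⇒ aaaattXttttt   [X ::= t X t]
aaaattXttttt ⇒ aaaatttXtttttt   [X ::= t X t]
aaaatttXtttttt ⇒ aaaattttXttttttt   [X ::= t X t]
aaaattttXttttttt ⇒ aaaatttttXtttttttt   [X ::= t X t]
aaaatttttXtttttttt ⇒ aaaatttttxtttttttt   [X ::= x]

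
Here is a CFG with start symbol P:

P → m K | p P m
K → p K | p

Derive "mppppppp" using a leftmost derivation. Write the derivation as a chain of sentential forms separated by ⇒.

P ⇒ mK   [P → m K]
mK ⇒ mpK   [K → p K]
mpK ⇒ mppK   [K → p K]
mppK ⇒ mpppK   [K → p K]
mpppK ⇒ mppppK   [K → p K]
mppppK ⇒ mpppppK   [K → p K]
mpppppK ⇒ mppppppK   [K → p K]
mppppppK ⇒ mppppppp   [K → p]

P ⇒ mK ⇒ mpK ⇒ mppK ⇒ mpppK ⇒ mppppK ⇒ mpppppK ⇒ mppppppK ⇒ mppppppp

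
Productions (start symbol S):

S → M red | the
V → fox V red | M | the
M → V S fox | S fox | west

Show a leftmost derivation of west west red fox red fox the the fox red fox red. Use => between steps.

S => M red   [S → M red]
M red => V S fox red   [M → V S fox]
V S fox red => M S fox red   [V → M]
M S fox red => S fox S fox red   [M → S fox]
S fox S fox red => M red fox S fox red   [S → M red]
M red fox S fox red => V S fox red fox S fox red   [M → V S fox]
V S fox red fox S fox red => M S fox red fox S fox red   [V → M]
M S fox red fox S fox red => west S fox red fox S fox red   [M → west]
west S fox red fox S fox red => west M red fox red fox S fox red   [S → M red]
west M red fox red fox S fox red => west west red fox red fox S fox red   [M → west]
west west red fox red fox S fox red => west west red fox red fox M red fox red   [S → M red]
west west red fox red fox M red fox red => west west red fox red fox V S fox red fox red   [M → V S fox]
west west red fox red fox V S fox red fox red => west west red fox red fox the S fox red fox red   [V → the]
west west red fox red fox the S fox red fox red => west west red fox red fox the the fox red fox red   [S → the]

S => M red => V S fox red => M S fox red => S fox S fox red => M red fox S fox red => V S fox red fox S fox red => M S fox red fox S fox red => west S fox red fox S fox red => west M red fox red fox S fox red => west west red fox red fox S fox red => west west red fox red fox M red fox red => west west red fox red fox V S fox red fox red => west west red fox red fox the S fox red fox red => west west red fox red fox the the fox red fox red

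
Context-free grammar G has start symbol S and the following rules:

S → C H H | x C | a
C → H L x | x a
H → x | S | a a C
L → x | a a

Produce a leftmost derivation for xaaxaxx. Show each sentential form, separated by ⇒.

S ⇒ xC ⇒ xHLx ⇒ xaaCLx ⇒ xaaxaLx ⇒ xaaxaxx

S ⇒ xC   [S → x C]
xC ⇒ xHLx   [C → H L x]
xHLx ⇒ xaaCLx   [H → a a C]
xaaCLx ⇒ xaaxaLx   [C → x a]
xaaxaLx ⇒ xaaxaxx   [L → x]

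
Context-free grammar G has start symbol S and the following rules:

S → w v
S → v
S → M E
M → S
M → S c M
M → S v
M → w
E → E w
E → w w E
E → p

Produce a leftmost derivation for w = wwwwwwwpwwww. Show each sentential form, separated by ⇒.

S ⇒ ME ⇒ wE ⇒ wEw ⇒ wwwEw ⇒ wwwEww ⇒ wwwEwww ⇒ wwwwwEwww ⇒ wwwwwEwwww ⇒ wwwwwwwEwwww ⇒ wwwwwwwpwwww

S ⇒ ME   [S → M E]
ME ⇒ wE   [M → w]
wE ⇒ wEw   [E → E w]
wEw ⇒ wwwEw   [E → w w E]
wwwEw ⇒ wwwEww   [E → E w]
wwwEww ⇒ wwwEwww   [E → E w]
wwwEwww ⇒ wwwwwEwww   [E → w w E]
wwwwwEwww ⇒ wwwwwEwwww   [E → E w]
wwwwwEwwww ⇒ wwwwwwwEwwww   [E → w w E]
wwwwwwwEwwww ⇒ wwwwwwwpwwww   [E → p]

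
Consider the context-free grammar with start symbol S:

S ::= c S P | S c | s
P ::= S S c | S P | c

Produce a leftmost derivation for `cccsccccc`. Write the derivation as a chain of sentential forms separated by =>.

S => cSP => cScP => ccSPcP => ccScPcP => cccSPcPcP => cccsPcPcP => cccsccPcP => cccsccccP => cccsccccc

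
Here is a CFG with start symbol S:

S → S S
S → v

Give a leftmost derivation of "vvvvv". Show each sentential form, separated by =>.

S => SS   [S → S S]
SS => SSS   [S → S S]
SSS => vSS   [S → v]
vSS => vvS   [S → v]
vvS => vvSS   [S → S S]
vvSS => vvSSS   [S → S S]
vvSSS => vvvSS   [S → v]
vvvSS => vvvvS   [S → v]
vvvvS => vvvvv   [S → v]

S=>SS=>SSS=>vSS=>vvS=>vvSS=>vvSSS=>vvvSS=>vvvvS=>vvvvv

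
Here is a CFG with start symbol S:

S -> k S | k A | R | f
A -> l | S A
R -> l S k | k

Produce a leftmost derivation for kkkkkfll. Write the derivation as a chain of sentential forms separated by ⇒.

S ⇒ kS   [S -> k S]
kS ⇒ kkA   [S -> k A]
kkA ⇒ kkSA   [A -> S A]
kkSA ⇒ kkkSA   [S -> k S]
kkkSA ⇒ kkkRA   [S -> R]
kkkRA ⇒ kkkkA   [R -> k]
kkkkA ⇒ kkkkSA   [A -> S A]
kkkkSA ⇒ kkkkkAA   [S -> k A]
kkkkkAA ⇒ kkkkkSAA   [A -> S A]
kkkkkSAA ⇒ kkkkkfAA   [S -> f]
kkkkkfAA ⇒ kkkkkflA   [A -> l]
kkkkkflA ⇒ kkkkkfll   [A -> l]

S ⇒ kS ⇒ kkA ⇒ kkSA ⇒ kkkSA ⇒ kkkRA ⇒ kkkkA ⇒ kkkkSA ⇒ kkkkkAA ⇒ kkkkkSAA ⇒ kkkkkfAA ⇒ kkkkkflA ⇒ kkkkkfll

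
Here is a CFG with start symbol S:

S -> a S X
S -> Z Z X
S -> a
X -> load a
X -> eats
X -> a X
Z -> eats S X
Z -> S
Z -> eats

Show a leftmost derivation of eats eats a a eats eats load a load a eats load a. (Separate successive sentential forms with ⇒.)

S ⇒ Z Z X ⇒ eats S X Z X ⇒ eats Z Z X X Z X ⇒ eats eats S X Z X X Z X ⇒ eats eats a X Z X X Z X ⇒ eats eats a a X Z X X Z X ⇒ eats eats a a eats Z X X Z X ⇒ eats eats a a eats eats X X Z X ⇒ eats eats a a eats eats load a X Z X ⇒ eats eats a a eats eats load a load a Z X ⇒ eats eats a a eats eats load a load a eats X ⇒ eats eats a a eats eats load a load a eats load a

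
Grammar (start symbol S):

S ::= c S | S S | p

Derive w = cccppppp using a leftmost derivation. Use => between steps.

S => SS => SSS => SSSS => cSSSS => cSSSSS => ccSSSSS => cccSSSSS => cccpSSSS => cccppSSS => cccpppSS => cccppppS => cccppppp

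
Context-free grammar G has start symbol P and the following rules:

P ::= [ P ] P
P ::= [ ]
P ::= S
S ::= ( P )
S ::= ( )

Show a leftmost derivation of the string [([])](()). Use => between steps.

P => [P]P => [S]P => [(P)]P => [([])]P => [([])]S => [([])](P) => [([])](S) => [([])](())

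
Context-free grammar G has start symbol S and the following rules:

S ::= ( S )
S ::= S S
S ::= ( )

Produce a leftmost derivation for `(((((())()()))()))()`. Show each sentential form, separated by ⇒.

S ⇒ SS ⇒ (S)S ⇒ ((S))S ⇒ ((SS))S ⇒ (((S)S))S ⇒ ((((S))S))S ⇒ ((((SS))S))S ⇒ ((((SSS))S))S ⇒ (((((S)SS))S))S ⇒ (((((())SS))S))S ⇒ (((((())()S))S))S ⇒ (((((())()()))S))S ⇒ (((((())()()))()))S ⇒ (((((())()()))()))()

S ⇒ SS   [S ::= S S]
SS ⇒ (S)S   [S ::= ( S )]
(S)S ⇒ ((S))S   [S ::= ( S )]
((S))S ⇒ ((SS))S   [S ::= S S]
((SS))S ⇒ (((S)S))S   [S ::= ( S )]
(((S)S))S ⇒ ((((S))S))S   [S ::= ( S )]
((((S))S))S ⇒ ((((SS))S))S   [S ::= S S]
((((SS))S))S ⇒ ((((SSS))S))S   [S ::= S S]
((((SSS))S))S ⇒ (((((S)SS))S))S   [S ::= ( S )]
(((((S)SS))S))S ⇒ (((((())SS))S))S   [S ::= ( )]
(((((())SS))S))S ⇒ (((((())()S))S))S   [S ::= ( )]
(((((())()S))S))S ⇒ (((((())()()))S))S   [S ::= ( )]
(((((())()()))S))S ⇒ (((((())()()))()))S   [S ::= ( )]
(((((())()()))()))S ⇒ (((((())()()))()))()   [S ::= ( )]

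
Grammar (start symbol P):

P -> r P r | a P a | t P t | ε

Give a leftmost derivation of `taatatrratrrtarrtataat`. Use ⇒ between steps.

P ⇒ tPt ⇒ taPat ⇒ taaPaat ⇒ taatPtaat ⇒ taataPataat ⇒ taatatPtataat ⇒ taatatrPrtataat ⇒ taatatrrPrrtataat ⇒ taatatrraParrtataat ⇒ taatatrratPtarrtataat ⇒ taatatrratrPrtarrtataat ⇒ taatatrratrrtarrtataat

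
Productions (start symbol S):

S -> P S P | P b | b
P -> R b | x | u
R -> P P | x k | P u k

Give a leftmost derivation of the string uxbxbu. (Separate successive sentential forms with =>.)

S=>PSP=>RbSP=>PPbSP=>uPbSP=>uxbSP=>uxbPbP=>uxbxbP=>uxbxbu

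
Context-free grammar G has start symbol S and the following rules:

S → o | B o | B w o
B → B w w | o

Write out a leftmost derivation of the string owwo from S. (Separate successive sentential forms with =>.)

S => Bo   [S → B o]
Bo => Bwwo   [B → B w w]
Bwwo => owwo   [B → o]

S => Bo => Bwwo => owwo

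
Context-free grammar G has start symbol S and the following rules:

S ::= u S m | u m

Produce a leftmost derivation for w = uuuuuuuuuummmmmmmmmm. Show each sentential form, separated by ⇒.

S ⇒ uSm   [S ::= u S m]
uSm ⇒ uuSmm   [S ::= u S m]
uuSmm ⇒ uuuSmmm   [S ::= u S m]
uuuSmmm ⇒ uuuuSmmmm   [S ::= u S m]
uuuuSmmmm ⇒ uuuuuSmmmmm   [S ::= u S m]
uuuuuSmmmmm ⇒ uuuuuuSmmmmmm   [S ::= u S m]
uuuuuuSmmmmmm ⇒ uuuuuuuSmmmmmmm   [S ::= u S m]
uuuuuuuSmmmmmmm ⇒ uuuuuuuuSmmmmmmmm   [S ::= u S m]
uuuuuuuuSmmmmmmmm ⇒ uuuuuuuuuSmmmmmmmmm   [S ::= u S m]
uuuuuuuuuSmmmmmmmmm ⇒ uuuuuuuuuummmmmmmmmm   [S ::= u m]

S ⇒ uSm ⇒ uuSmm ⇒ uuuSmmm ⇒ uuuuSmmmm ⇒ uuuuuSmmmmm ⇒ uuuuuuSmmmmmm ⇒ uuuuuuuSmmmmmmm ⇒ uuuuuuuuSmmmmmmmm ⇒ uuuuuuuuuSmmmmmmmmm ⇒ uuuuuuuuuummmmmmmmmm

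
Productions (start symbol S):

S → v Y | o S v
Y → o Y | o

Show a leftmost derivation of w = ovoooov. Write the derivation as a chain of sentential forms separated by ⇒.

S ⇒ oSv   [S → o S v]
oSv ⇒ ovYv   [S → v Y]
ovYv ⇒ ovoYv   [Y → o Y]
ovoYv ⇒ ovooYv   [Y → o Y]
ovooYv ⇒ ovoooYv   [Y → o Y]
ovoooYv ⇒ ovoooov   [Y → o]

S ⇒ oSv ⇒ ovYv ⇒ ovoYv ⇒ ovooYv ⇒ ovoooYv ⇒ ovoooov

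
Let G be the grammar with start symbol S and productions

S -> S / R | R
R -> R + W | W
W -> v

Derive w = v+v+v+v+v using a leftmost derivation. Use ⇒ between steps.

S ⇒ R   [S -> R]
R ⇒ R+W   [R -> R + W]
R+W ⇒ R+W+W   [R -> R + W]
R+W+W ⇒ R+W+W+W   [R -> R + W]
R+W+W+W ⇒ R+W+W+W+W   [R -> R + W]
R+W+W+W+W ⇒ W+W+W+W+W   [R -> W]
W+W+W+W+W ⇒ v+W+W+W+W   [W -> v]
v+W+W+W+W ⇒ v+v+W+W+W   [W -> v]
v+v+W+W+W ⇒ v+v+v+W+W   [W -> v]
v+v+v+W+W ⇒ v+v+v+v+W   [W -> v]
v+v+v+v+W ⇒ v+v+v+v+v   [W -> v]

S⇒R⇒R+W⇒R+W+W⇒R+W+W+W⇒R+W+W+W+W⇒W+W+W+W+W⇒v+W+W+W+W⇒v+v+W+W+W⇒v+v+v+W+W⇒v+v+v+v+W⇒v+v+v+v+v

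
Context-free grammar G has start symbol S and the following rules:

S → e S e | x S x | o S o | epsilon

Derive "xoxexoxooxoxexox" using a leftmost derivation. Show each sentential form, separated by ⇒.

S ⇒ xSx ⇒ xoSox ⇒ xoxSxox ⇒ xoxeSexox ⇒ xoxexSxexox ⇒ xoxexoSoxexox ⇒ xoxexoxSxoxexox ⇒ xoxexoxoSoxoxexox ⇒ xoxexoxooxoxexox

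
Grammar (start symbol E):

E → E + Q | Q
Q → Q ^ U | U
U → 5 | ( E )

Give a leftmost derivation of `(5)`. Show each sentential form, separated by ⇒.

E⇒Q⇒U⇒(E)⇒(Q)⇒(U)⇒(5)

E ⇒ Q   [E → Q]
Q ⇒ U   [Q → U]
U ⇒ (E)   [U → ( E )]
(E) ⇒ (Q)   [E → Q]
(Q) ⇒ (U)   [Q → U]
(U) ⇒ (5)   [U → 5]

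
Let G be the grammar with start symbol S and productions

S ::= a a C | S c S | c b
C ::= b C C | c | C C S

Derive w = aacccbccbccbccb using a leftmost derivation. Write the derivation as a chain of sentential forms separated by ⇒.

S ⇒ ScS ⇒ ScScS ⇒ ScScScS ⇒ ScScScScS ⇒ aaCcScScScS ⇒ aaccScScScS ⇒ aacccbcScScS ⇒ aacccbccbcScS ⇒ aacccbccbccbcS ⇒ aacccbccbccbccb

S ⇒ ScS   [S ::= S c S]
ScS ⇒ ScScS   [S ::= S c S]
ScScS ⇒ ScScScS   [S ::= S c S]
ScScScS ⇒ ScScScScS   [S ::= S c S]
ScScScScS ⇒ aaCcScScScS   [S ::= a a C]
aaCcScScScS ⇒ aaccScScScS   [C ::= c]
aaccScScScS ⇒ aacccbcScScS   [S ::= c b]
aacccbcScScS ⇒ aacccbccbcScS   [S ::= c b]
aacccbccbcScS ⇒ aacccbccbccbcS   [S ::= c b]
aacccbccbccbcS ⇒ aacccbccbccbccb   [S ::= c b]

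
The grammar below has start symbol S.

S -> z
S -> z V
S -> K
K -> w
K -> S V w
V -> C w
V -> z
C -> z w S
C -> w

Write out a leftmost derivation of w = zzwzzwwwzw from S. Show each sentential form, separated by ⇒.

S ⇒ K ⇒ SVw ⇒ KVw ⇒ SVwVw ⇒ zVwVw ⇒ zCwwVw ⇒ zzwSwwVw ⇒ zzwKwwVw ⇒ zzwSVwwwVw ⇒ zzwzVwwwVw ⇒ zzwzzwwwVw ⇒ zzwzzwwwzw

S ⇒ K   [S -> K]
K ⇒ SVw   [K -> S V w]
SVw ⇒ KVw   [S -> K]
KVw ⇒ SVwVw   [K -> S V w]
SVwVw ⇒ zVwVw   [S -> z]
zVwVw ⇒ zCwwVw   [V -> C w]
zCwwVw ⇒ zzwSwwVw   [C -> z w S]
zzwSwwVw ⇒ zzwKwwVw   [S -> K]
zzwKwwVw ⇒ zzwSVwwwVw   [K -> S V w]
zzwSVwwwVw ⇒ zzwzVwwwVw   [S -> z]
zzwzVwwwVw ⇒ zzwzzwwwVw   [V -> z]
zzwzzwwwVw ⇒ zzwzzwwwzw   [V -> z]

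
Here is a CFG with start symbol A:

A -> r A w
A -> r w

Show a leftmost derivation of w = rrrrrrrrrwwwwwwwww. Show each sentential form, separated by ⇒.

A ⇒ rAw   [A -> r A w]
rAw ⇒ rrAww   [A -> r A w]
rrAww ⇒ rrrAwww   [A -> r A w]
rrrAwww ⇒ rrrrAwwww   [A -> r A w]
rrrrAwwww ⇒ rrrrrAwwwww   [A -> r A w]
rrrrrAwwwww ⇒ rrrrrrAwwwwww   [A -> r A w]
rrrrrrAwwwwww ⇒ rrrrrrrAwwwwwww   [A -> r A w]
rrrrrrrAwwwwwww ⇒ rrrrrrrrAwwwwwwww   [A -> r A w]
rrrrrrrrAwwwwwwww ⇒ rrrrrrrrrwwwwwwwww   [A -> r w]

A ⇒ rAw ⇒ rrAww ⇒ rrrAwww ⇒ rrrrAwwww ⇒ rrrrrAwwwww ⇒ rrrrrrAwwwwww ⇒ rrrrrrrAwwwwwww ⇒ rrrrrrrrAwwwwwwww ⇒ rrrrrrrrrwwwwwwwww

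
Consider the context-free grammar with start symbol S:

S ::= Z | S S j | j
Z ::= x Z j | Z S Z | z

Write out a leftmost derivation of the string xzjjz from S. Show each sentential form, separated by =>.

S => Z => ZSZ => xZjSZ => xzjSZ => xzjjZ => xzjjz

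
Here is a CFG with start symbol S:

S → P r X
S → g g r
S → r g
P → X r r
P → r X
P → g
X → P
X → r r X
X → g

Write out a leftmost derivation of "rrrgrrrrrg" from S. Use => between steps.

S => PrX   [S → P r X]
PrX => rXrX   [P → r X]
rXrX => rrrXrX   [X → r r X]
rrrXrX => rrrgrX   [X → g]
rrrgrX => rrrgrrrX   [X → r r X]
rrrgrrrX => rrrgrrrrrX   [X → r r X]
rrrgrrrrrX => rrrgrrrrrg   [X → g]

S => PrX => rXrX => rrrXrX => rrrgrX => rrrgrrrX => rrrgrrrrrX => rrrgrrrrrg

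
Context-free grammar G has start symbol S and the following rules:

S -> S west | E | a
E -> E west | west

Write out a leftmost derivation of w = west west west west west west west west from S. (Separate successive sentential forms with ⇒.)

S ⇒ S west ⇒ E west ⇒ E west west ⇒ E west west west ⇒ E west west west west ⇒ E west west west west west ⇒ E west west west west west west ⇒ E west west west west west west west ⇒ west west west west west west west west

S ⇒ S west   [S -> S west]
S west ⇒ E west   [S -> E]
E west ⇒ E west west   [E -> E west]
E west west ⇒ E west west west   [E -> E west]
E west west west ⇒ E west west west west   [E -> E west]
E west west west west ⇒ E west west west west west   [E -> E west]
E west west west west west ⇒ E west west west west west west   [E -> E west]
E west west west west west west ⇒ E west west west west west west west   [E -> E west]
E west west west west west west west ⇒ west west west west west west west west   [E -> west]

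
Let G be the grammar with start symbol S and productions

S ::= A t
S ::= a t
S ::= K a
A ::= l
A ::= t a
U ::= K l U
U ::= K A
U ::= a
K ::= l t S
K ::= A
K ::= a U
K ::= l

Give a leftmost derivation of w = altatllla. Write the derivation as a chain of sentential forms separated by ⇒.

S ⇒ Ka   [S ::= K a]
Ka ⇒ aUa   [K ::= a U]
aUa ⇒ aKlUa   [U ::= K l U]
aKlUa ⇒ altSlUa   [K ::= l t S]
altSlUa ⇒ altatlUa   [S ::= a t]
altatlUa ⇒ altatlKAa   [U ::= K A]
altatlKAa ⇒ altatllAa   [K ::= l]
altatllAa ⇒ altatllla   [A ::= l]

S⇒Ka⇒aUa⇒aKlUa⇒altSlUa⇒altatlUa⇒altatlKAa⇒altatllAa⇒altatllla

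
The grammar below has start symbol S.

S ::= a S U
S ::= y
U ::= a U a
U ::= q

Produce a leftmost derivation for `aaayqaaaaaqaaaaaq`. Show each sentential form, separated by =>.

S => aSU => aaSUU => aaaSUUU => aaayUUU => aaayqUU => aaayqaUaU => aaayqaaUaaU => aaayqaaaUaaaU => aaayqaaaaUaaaaU => aaayqaaaaaUaaaaaU => aaayqaaaaaqaaaaaU => aaayqaaaaaqaaaaaq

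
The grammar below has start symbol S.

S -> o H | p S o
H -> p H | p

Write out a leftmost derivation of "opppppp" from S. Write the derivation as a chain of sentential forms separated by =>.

S => oH => opH => oppH => opppH => oppppH => opppppH => opppppp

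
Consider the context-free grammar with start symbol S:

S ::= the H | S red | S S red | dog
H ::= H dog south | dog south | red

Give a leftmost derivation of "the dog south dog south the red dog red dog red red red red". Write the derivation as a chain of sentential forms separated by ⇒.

S ⇒ S red   [S ::= S red]
S red ⇒ S red red   [S ::= S red]
S red red ⇒ S S red red red   [S ::= S S red]
S S red red red ⇒ the H S red red red   [S ::= the H]
the H S red red red ⇒ the H dog south S red red red   [H ::= H dog south]
the H dog south S red red red ⇒ the dog south dog south S red red red   [H ::= dog south]
the dog south dog south S red red red ⇒ the dog south dog south S S red red red red   [S ::= S S red]
the dog south dog south S S red red red red ⇒ the dog south dog south S S red S red red red red   [S ::= S S red]
the dog south dog south S S red S red red red red ⇒ the dog south dog south the H S red S red red red red   [S ::= the H]
the dog south dog south the H S red S red red red red ⇒ the dog south dog south the red S red S red red red red   [H ::= red]
the dog south dog south the red S red S red red red red ⇒ the dog south dog south the red dog red S red red red red   [S ::= dog]
the dog south dog south the red dog red S red red red red ⇒ the dog south dog south the red dog red dog red red red red   [S ::= dog]

S ⇒ S red ⇒ S red red ⇒ S S red red red ⇒ the H S red red red ⇒ the H dog south S red red red ⇒ the dog south dog south S red red red ⇒ the dog south dog south S S red red red red ⇒ the dog south dog south S S red S red red red red ⇒ the dog south dog south the H S red S red red red red ⇒ the dog south dog south the red S red S red red red red ⇒ the dog south dog south the red dog red S red red red red ⇒ the dog south dog south the red dog red dog red red red red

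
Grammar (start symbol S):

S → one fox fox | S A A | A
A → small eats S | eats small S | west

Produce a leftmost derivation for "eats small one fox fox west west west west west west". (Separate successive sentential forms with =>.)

S => S A A => A A A => eats small S A A => eats small S A A A A => eats small S A A A A A A => eats small one fox fox A A A A A A => eats small one fox fox west A A A A A => eats small one fox fox west west A A A A => eats small one fox fox west west west A A A => eats small one fox fox west west west west A A => eats small one fox fox west west west west west A => eats small one fox fox west west west west west west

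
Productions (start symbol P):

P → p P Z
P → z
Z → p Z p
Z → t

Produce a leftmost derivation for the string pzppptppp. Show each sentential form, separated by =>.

P => pPZ => pzZ => pzpZp => pzppZpp => pzpppZppp => pzppptppp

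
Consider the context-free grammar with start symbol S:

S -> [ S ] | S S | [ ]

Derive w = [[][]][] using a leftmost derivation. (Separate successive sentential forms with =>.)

S => SS   [S -> S S]
SS => [S]S   [S -> [ S ]]
[S]S => [SS]S   [S -> S S]
[SS]S => [[]S]S   [S -> [ ]]
[[]S]S => [[][]]S   [S -> [ ]]
[[][]]S => [[][]][]   [S -> [ ]]

S => SS => [S]S => [SS]S => [[]S]S => [[][]]S => [[][]][]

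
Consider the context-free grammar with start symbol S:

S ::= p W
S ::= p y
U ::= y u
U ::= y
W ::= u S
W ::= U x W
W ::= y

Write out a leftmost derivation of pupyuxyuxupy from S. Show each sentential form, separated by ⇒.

S⇒pW⇒puS⇒pupW⇒pupUxW⇒pupyuxW⇒pupyuxUxW⇒pupyuxyuxW⇒pupyuxyuxuS⇒pupyuxyuxupy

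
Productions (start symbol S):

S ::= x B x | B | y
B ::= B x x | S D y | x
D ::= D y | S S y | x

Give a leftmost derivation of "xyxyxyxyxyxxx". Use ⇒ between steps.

S ⇒ xBx ⇒ xBxxx ⇒ xSDyxxx ⇒ xBDyxxx ⇒ xSDyDyxxx ⇒ xBDyDyxxx ⇒ xSDyDyDyxxx ⇒ xBDyDyDyxxx ⇒ xSDyDyDyDyxxx ⇒ xyDyDyDyDyxxx ⇒ xyxyDyDyDyxxx ⇒ xyxyxyDyDyxxx ⇒ xyxyxyxyDyxxx ⇒ xyxyxyxyxyxxx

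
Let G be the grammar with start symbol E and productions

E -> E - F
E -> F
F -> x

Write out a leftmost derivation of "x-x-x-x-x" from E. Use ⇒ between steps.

E ⇒ E-F ⇒ E-F-F ⇒ E-F-F-F ⇒ E-F-F-F-F ⇒ F-F-F-F-F ⇒ x-F-F-F-F ⇒ x-x-F-F-F ⇒ x-x-x-F-F ⇒ x-x-x-x-F ⇒ x-x-x-x-x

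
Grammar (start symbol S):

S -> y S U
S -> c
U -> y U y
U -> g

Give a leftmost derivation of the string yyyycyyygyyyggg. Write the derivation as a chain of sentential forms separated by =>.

S => ySU => yySUU => yyySUUU => yyyySUUUU => yyyycUUUU => yyyycyUyUUU => yyyycyyUyyUUU => yyyycyyyUyyyUUU => yyyycyyygyyyUUU => yyyycyyygyyygUU => yyyycyyygyyyggU => yyyycyyygyyyggg

S => ySU   [S -> y S U]
ySU => yySUU   [S -> y S U]
yySUU => yyySUUU   [S -> y S U]
yyySUUU => yyyySUUUU   [S -> y S U]
yyyySUUUU => yyyycUUUU   [S -> c]
yyyycUUUU => yyyycyUyUUU   [U -> y U y]
yyyycyUyUUU => yyyycyyUyyUUU   [U -> y U y]
yyyycyyUyyUUU => yyyycyyyUyyyUUU   [U -> y U y]
yyyycyyyUyyyUUU => yyyycyyygyyyUUU   [U -> g]
yyyycyyygyyyUUU => yyyycyyygyyygUU   [U -> g]
yyyycyyygyyygUU => yyyycyyygyyyggU   [U -> g]
yyyycyyygyyyggU => yyyycyyygyyyggg   [U -> g]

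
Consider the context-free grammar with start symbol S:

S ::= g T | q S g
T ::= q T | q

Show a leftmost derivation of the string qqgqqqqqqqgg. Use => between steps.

S => qSg => qqSgg => qqgTgg => qqgqTgg => qqgqqTgg => qqgqqqTgg => qqgqqqqTgg => qqgqqqqqTgg => qqgqqqqqqTgg => qqgqqqqqqqgg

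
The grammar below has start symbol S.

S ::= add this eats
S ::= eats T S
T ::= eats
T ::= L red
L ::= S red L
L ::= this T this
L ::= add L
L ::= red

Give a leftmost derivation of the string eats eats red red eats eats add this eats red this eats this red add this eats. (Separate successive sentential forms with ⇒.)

S ⇒ eats T S ⇒ eats L red S ⇒ eats S red L red S ⇒ eats eats T S red L red S ⇒ eats eats L red S red L red S ⇒ eats eats red red S red L red S ⇒ eats eats red red eats T S red L red S ⇒ eats eats red red eats eats S red L red S ⇒ eats eats red red eats eats add this eats red L red S ⇒ eats eats red red eats eats add this eats red this T this red S ⇒ eats eats red red eats eats add this eats red this eats this red S ⇒ eats eats red red eats eats add this eats red this eats this red add this eats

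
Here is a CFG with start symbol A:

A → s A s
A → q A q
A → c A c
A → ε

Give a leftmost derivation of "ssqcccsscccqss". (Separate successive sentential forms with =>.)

A => sAs   [A → s A s]
sAs => ssAss   [A → s A s]
ssAss => ssqAqss   [A → q A q]
ssqAqss => ssqcAcqss   [A → c A c]
ssqcAcqss => ssqccAccqss   [A → c A c]
ssqccAccqss => ssqcccAcccqss   [A → c A c]
ssqcccAcccqss => ssqcccsAscccqss   [A → s A s]
ssqcccsAscccqss => ssqcccsscccqss   [A → ε]

A => sAs => ssAss => ssqAqss => ssqcAcqss => ssqccAccqss => ssqcccAcccqss => ssqcccsAscccqss => ssqcccsscccqss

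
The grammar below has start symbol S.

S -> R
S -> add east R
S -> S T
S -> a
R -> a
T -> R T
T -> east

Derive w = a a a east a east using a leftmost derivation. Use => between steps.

S => S T   [S -> S T]
S T => S T T   [S -> S T]
S T T => R T T   [S -> R]
R T T => a T T   [R -> a]
a T T => a R T T   [T -> R T]
a R T T => a a T T   [R -> a]
a a T T => a a R T T   [T -> R T]
a a R T T => a a a T T   [R -> a]
a a a T T => a a a east T   [T -> east]
a a a east T => a a a east R T   [T -> R T]
a a a east R T => a a a east a T   [R -> a]
a a a east a T => a a a east a east   [T -> east]

S => S T => S T T => R T T => a T T => a R T T => a a T T => a a R T T => a a a T T => a a a east T => a a a east R T => a a a east a T => a a a east a east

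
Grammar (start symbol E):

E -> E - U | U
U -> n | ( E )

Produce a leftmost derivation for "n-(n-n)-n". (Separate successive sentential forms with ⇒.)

E ⇒ E-U   [E -> E - U]
E-U ⇒ E-U-U   [E -> E - U]
E-U-U ⇒ U-U-U   [E -> U]
U-U-U ⇒ n-U-U   [U -> n]
n-U-U ⇒ n-(E)-U   [U -> ( E )]
n-(E)-U ⇒ n-(E-U)-U   [E -> E - U]
n-(E-U)-U ⇒ n-(U-U)-U   [E -> U]
n-(U-U)-U ⇒ n-(n-U)-U   [U -> n]
n-(n-U)-U ⇒ n-(n-n)-U   [U -> n]
n-(n-n)-U ⇒ n-(n-n)-n   [U -> n]

E ⇒ E-U ⇒ E-U-U ⇒ U-U-U ⇒ n-U-U ⇒ n-(E)-U ⇒ n-(E-U)-U ⇒ n-(U-U)-U ⇒ n-(n-U)-U ⇒ n-(n-n)-U ⇒ n-(n-n)-n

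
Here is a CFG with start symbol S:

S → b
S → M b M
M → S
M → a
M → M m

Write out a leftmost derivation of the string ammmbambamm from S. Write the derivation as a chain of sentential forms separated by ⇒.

S⇒MbM⇒MmbM⇒SmbM⇒MbMmbM⇒MmbMmbM⇒MmmbMmbM⇒MmmmbMmbM⇒ammmbMmbM⇒ammmbambM⇒ammmbambMm⇒ammmbambMmm⇒ammmbambamm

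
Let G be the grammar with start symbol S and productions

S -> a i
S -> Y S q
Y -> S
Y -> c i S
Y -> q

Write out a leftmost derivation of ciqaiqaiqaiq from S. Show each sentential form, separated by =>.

S => YSq => SSq => YSqSq => ciSSqSq => ciYSqSqSq => ciqSqSqSq => ciqaiqSqSq => ciqaiqaiqSq => ciqaiqaiqaiq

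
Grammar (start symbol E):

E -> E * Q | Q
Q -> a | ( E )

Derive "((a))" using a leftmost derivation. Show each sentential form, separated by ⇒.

E ⇒ Q   [E -> Q]
Q ⇒ (E)   [Q -> ( E )]
(E) ⇒ (Q)   [E -> Q]
(Q) ⇒ ((E))   [Q -> ( E )]
((E)) ⇒ ((Q))   [E -> Q]
((Q)) ⇒ ((a))   [Q -> a]

E⇒Q⇒(E)⇒(Q)⇒((E))⇒((Q))⇒((a))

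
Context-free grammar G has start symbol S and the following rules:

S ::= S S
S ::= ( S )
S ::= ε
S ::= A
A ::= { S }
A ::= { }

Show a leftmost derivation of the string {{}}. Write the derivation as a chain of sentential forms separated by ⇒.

S⇒SS⇒AS⇒{S}S⇒{SS}S⇒{SSS}S⇒{ASS}S⇒{{}SS}S⇒{{}S}S⇒{{}}S⇒{{}}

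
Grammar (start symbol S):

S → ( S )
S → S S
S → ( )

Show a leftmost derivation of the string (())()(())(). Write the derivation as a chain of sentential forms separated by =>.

S=>SS=>SSS=>SSSS=>(S)SSS=>(())SSS=>(())()SS=>(())()(S)S=>(())()(())S=>(())()(())()

S => SS   [S → S S]
SS => SSS   [S → S S]
SSS => SSSS   [S → S S]
SSSS => (S)SSS   [S → ( S )]
(S)SSS => (())SSS   [S → ( )]
(())SSS => (())()SS   [S → ( )]
(())()SS => (())()(S)S   [S → ( S )]
(())()(S)S => (())()(())S   [S → ( )]
(())()(())S => (())()(())()   [S → ( )]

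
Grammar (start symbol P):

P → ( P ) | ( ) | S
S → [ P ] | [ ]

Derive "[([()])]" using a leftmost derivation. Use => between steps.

P=>S=>[P]=>[(P)]=>[(S)]=>[([P])]=>[([()])]

P => S   [P → S]
S => [P]   [S → [ P ]]
[P] => [(P)]   [P → ( P )]
[(P)] => [(S)]   [P → S]
[(S)] => [([P])]   [S → [ P ]]
[([P])] => [([()])]   [P → ( )]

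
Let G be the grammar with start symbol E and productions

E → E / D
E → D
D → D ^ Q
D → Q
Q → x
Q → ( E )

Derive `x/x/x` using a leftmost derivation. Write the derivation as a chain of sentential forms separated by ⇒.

E ⇒ E/D ⇒ E/D/D ⇒ D/D/D ⇒ Q/D/D ⇒ x/D/D ⇒ x/Q/D ⇒ x/x/D ⇒ x/x/Q ⇒ x/x/x

E ⇒ E/D   [E → E / D]
E/D ⇒ E/D/D   [E → E / D]
E/D/D ⇒ D/D/D   [E → D]
D/D/D ⇒ Q/D/D   [D → Q]
Q/D/D ⇒ x/D/D   [Q → x]
x/D/D ⇒ x/Q/D   [D → Q]
x/Q/D ⇒ x/x/D   [Q → x]
x/x/D ⇒ x/x/Q   [D → Q]
x/x/Q ⇒ x/x/x   [Q → x]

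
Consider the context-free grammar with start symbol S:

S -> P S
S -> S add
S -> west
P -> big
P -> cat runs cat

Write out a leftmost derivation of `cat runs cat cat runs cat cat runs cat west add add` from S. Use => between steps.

S => P S   [S -> P S]
P S => cat runs cat S   [P -> cat runs cat]
cat runs cat S => cat runs cat S add   [S -> S add]
cat runs cat S add => cat runs cat P S add   [S -> P S]
cat runs cat P S add => cat runs cat cat runs cat S add   [P -> cat runs cat]
cat runs cat cat runs cat S add => cat runs cat cat runs cat P S add   [S -> P S]
cat runs cat cat runs cat P S add => cat runs cat cat runs cat cat runs cat S add   [P -> cat runs cat]
cat runs cat cat runs cat cat runs cat S add => cat runs cat cat runs cat cat runs cat S add add   [S -> S add]
cat runs cat cat runs cat cat runs cat S add add => cat runs cat cat runs cat cat runs cat west add add   [S -> west]

S => P S => cat runs cat S => cat runs cat S add => cat runs cat P S add => cat runs cat cat runs cat S add => cat runs cat cat runs cat P S add => cat runs cat cat runs cat cat runs cat S add => cat runs cat cat runs cat cat runs cat S add add => cat runs cat cat runs cat cat runs cat west add add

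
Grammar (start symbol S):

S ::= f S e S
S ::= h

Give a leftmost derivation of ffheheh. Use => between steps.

S=>fSeS=>ffSeSeS=>ffheSeS=>ffheheS=>ffheheh

S => fSeS   [S ::= f S e S]
fSeS => ffSeSeS   [S ::= f S e S]
ffSeSeS => ffheSeS   [S ::= h]
ffheSeS => ffheheS   [S ::= h]
ffheheS => ffheheh   [S ::= h]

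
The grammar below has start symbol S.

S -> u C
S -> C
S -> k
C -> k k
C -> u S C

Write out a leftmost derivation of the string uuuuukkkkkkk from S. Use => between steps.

S => uC => uuSC => uuuCC => uuuuSCC => uuuuCCC => uuuuuSCCC => uuuuukCCC => uuuuukkkCC => uuuuukkkkkC => uuuuukkkkkkk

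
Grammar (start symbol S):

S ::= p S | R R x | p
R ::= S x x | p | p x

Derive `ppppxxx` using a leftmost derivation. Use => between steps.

S => pS   [S ::= p S]
pS => pRRx   [S ::= R R x]
pRRx => ppRx   [R ::= p]
ppRx => ppSxxx   [R ::= S x x]
ppSxxx => pppSxxx   [S ::= p S]
pppSxxx => ppppxxx   [S ::= p]

S => pS => pRRx => ppRx => ppSxxx => pppSxxx => ppppxxx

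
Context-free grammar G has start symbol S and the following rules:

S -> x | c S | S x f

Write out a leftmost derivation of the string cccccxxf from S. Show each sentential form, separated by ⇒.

S ⇒ cS ⇒ ccS ⇒ cccS ⇒ cccSxf ⇒ ccccSxf ⇒ cccccSxf ⇒ cccccxxf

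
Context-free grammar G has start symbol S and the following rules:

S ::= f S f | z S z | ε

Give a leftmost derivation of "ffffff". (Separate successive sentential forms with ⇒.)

S ⇒ fSf ⇒ ffSff ⇒ fffSfff ⇒ ffffff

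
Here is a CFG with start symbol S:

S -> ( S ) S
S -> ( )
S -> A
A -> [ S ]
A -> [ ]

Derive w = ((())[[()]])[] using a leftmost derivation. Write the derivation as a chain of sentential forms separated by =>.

S=>(S)S=>((S)S)S=>((())S)S=>((())A)S=>((())[S])S=>((())[A])S=>((())[[S]])S=>((())[[()]])S=>((())[[()]])A=>((())[[()]])[]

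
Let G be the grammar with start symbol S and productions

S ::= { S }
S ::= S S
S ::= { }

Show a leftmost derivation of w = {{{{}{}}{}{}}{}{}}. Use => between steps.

S => {S}   [S ::= { S }]
{S} => {SS}   [S ::= S S]
{SS} => {SSS}   [S ::= S S]
{SSS} => {{S}SS}   [S ::= { S }]
{{S}SS} => {{SS}SS}   [S ::= S S]
{{SS}SS} => {{SSS}SS}   [S ::= S S]
{{SSS}SS} => {{{S}SS}SS}   [S ::= { S }]
{{{S}SS}SS} => {{{SS}SS}SS}   [S ::= S S]
{{{SS}SS}SS} => {{{{}S}SS}SS}   [S ::= { }]
{{{{}S}SS}SS} => {{{{}{}}SS}SS}   [S ::= { }]
{{{{}{}}SS}SS} => {{{{}{}}{}S}SS}   [S ::= { }]
{{{{}{}}{}S}SS} => {{{{}{}}{}{}}SS}   [S ::= { }]
{{{{}{}}{}{}}SS} => {{{{}{}}{}{}}{}S}   [S ::= { }]
{{{{}{}}{}{}}{}S} => {{{{}{}}{}{}}{}{}}   [S ::= { }]

S => {S} => {SS} => {SSS} => {{S}SS} => {{SS}SS} => {{SSS}SS} => {{{S}SS}SS} => {{{SS}SS}SS} => {{{{}S}SS}SS} => {{{{}{}}SS}SS} => {{{{}{}}{}S}SS} => {{{{}{}}{}{}}SS} => {{{{}{}}{}{}}{}S} => {{{{}{}}{}{}}{}{}}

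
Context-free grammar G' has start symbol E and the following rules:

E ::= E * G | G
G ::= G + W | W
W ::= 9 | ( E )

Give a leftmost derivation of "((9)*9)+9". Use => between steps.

E => G   [E ::= G]
G => G+W   [G ::= G + W]
G+W => W+W   [G ::= W]
W+W => (E)+W   [W ::= ( E )]
(E)+W => (E*G)+W   [E ::= E * G]
(E*G)+W => (G*G)+W   [E ::= G]
(G*G)+W => (W*G)+W   [G ::= W]
(W*G)+W => ((E)*G)+W   [W ::= ( E )]
((E)*G)+W => ((G)*G)+W   [E ::= G]
((G)*G)+W => ((W)*G)+W   [G ::= W]
((W)*G)+W => ((9)*G)+W   [W ::= 9]
((9)*G)+W => ((9)*W)+W   [G ::= W]
((9)*W)+W => ((9)*9)+W   [W ::= 9]
((9)*9)+W => ((9)*9)+9   [W ::= 9]

E=>G=>G+W=>W+W=>(E)+W=>(E*G)+W=>(G*G)+W=>(W*G)+W=>((E)*G)+W=>((G)*G)+W=>((W)*G)+W=>((9)*G)+W=>((9)*W)+W=>((9)*9)+W=>((9)*9)+9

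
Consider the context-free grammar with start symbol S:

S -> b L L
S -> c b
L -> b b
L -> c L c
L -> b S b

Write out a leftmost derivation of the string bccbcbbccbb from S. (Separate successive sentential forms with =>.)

S => bLL   [S -> b L L]
bLL => bcLcL   [L -> c L c]
bcLcL => bccLccL   [L -> c L c]
bccLccL => bccbSbccL   [L -> b S b]
bccbSbccL => bccbcbbccL   [S -> c b]
bccbcbbccL => bccbcbbccbb   [L -> b b]

S => bLL => bcLcL => bccLccL => bccbSbccL => bccbcbbccL => bccbcbbccbb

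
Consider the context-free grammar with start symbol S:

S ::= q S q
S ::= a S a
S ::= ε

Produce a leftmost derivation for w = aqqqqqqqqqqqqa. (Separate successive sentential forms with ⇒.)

S ⇒ aSa   [S ::= a S a]
aSa ⇒ aqSqa   [S ::= q S q]
aqSqa ⇒ aqqSqqa   [S ::= q S q]
aqqSqqa ⇒ aqqqSqqqa   [S ::= q S q]
aqqqSqqqa ⇒ aqqqqSqqqqa   [S ::= q S q]
aqqqqSqqqqa ⇒ aqqqqqSqqqqqa   [S ::= q S q]
aqqqqqSqqqqqa ⇒ aqqqqqqSqqqqqqa   [S ::= q S q]
aqqqqqqSqqqqqqa ⇒ aqqqqqqqqqqqqa   [S ::= ε]

S ⇒ aSa ⇒ aqSqa ⇒ aqqSqqa ⇒ aqqqSqqqa ⇒ aqqqqSqqqqa ⇒ aqqqqqSqqqqqa ⇒ aqqqqqqSqqqqqqa ⇒ aqqqqqqqqqqqqa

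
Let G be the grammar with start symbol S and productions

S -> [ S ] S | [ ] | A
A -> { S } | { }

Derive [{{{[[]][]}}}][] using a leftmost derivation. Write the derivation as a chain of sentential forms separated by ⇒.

S ⇒ [S]S ⇒ [A]S ⇒ [{S}]S ⇒ [{A}]S ⇒ [{{S}}]S ⇒ [{{A}}]S ⇒ [{{{S}}}]S ⇒ [{{{[S]S}}}]S ⇒ [{{{[[]]S}}}]S ⇒ [{{{[[]][]}}}]S ⇒ [{{{[[]][]}}}][]

S ⇒ [S]S   [S -> [ S ] S]
[S]S ⇒ [A]S   [S -> A]
[A]S ⇒ [{S}]S   [A -> { S }]
[{S}]S ⇒ [{A}]S   [S -> A]
[{A}]S ⇒ [{{S}}]S   [A -> { S }]
[{{S}}]S ⇒ [{{A}}]S   [S -> A]
[{{A}}]S ⇒ [{{{S}}}]S   [A -> { S }]
[{{{S}}}]S ⇒ [{{{[S]S}}}]S   [S -> [ S ] S]
[{{{[S]S}}}]S ⇒ [{{{[[]]S}}}]S   [S -> [ ]]
[{{{[[]]S}}}]S ⇒ [{{{[[]][]}}}]S   [S -> [ ]]
[{{{[[]][]}}}]S ⇒ [{{{[[]][]}}}][]   [S -> [ ]]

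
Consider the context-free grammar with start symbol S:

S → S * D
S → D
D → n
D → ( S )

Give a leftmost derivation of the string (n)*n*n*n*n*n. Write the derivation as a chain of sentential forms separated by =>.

S => S*D => S*D*D => S*D*D*D => S*D*D*D*D => S*D*D*D*D*D => D*D*D*D*D*D => (S)*D*D*D*D*D => (D)*D*D*D*D*D => (n)*D*D*D*D*D => (n)*n*D*D*D*D => (n)*n*n*D*D*D => (n)*n*n*n*D*D => (n)*n*n*n*n*D => (n)*n*n*n*n*n

S => S*D   [S → S * D]
S*D => S*D*D   [S → S * D]
S*D*D => S*D*D*D   [S → S * D]
S*D*D*D => S*D*D*D*D   [S → S * D]
S*D*D*D*D => S*D*D*D*D*D   [S → S * D]
S*D*D*D*D*D => D*D*D*D*D*D   [S → D]
D*D*D*D*D*D => (S)*D*D*D*D*D   [D → ( S )]
(S)*D*D*D*D*D => (D)*D*D*D*D*D   [S → D]
(D)*D*D*D*D*D => (n)*D*D*D*D*D   [D → n]
(n)*D*D*D*D*D => (n)*n*D*D*D*D   [D → n]
(n)*n*D*D*D*D => (n)*n*n*D*D*D   [D → n]
(n)*n*n*D*D*D => (n)*n*n*n*D*D   [D → n]
(n)*n*n*n*D*D => (n)*n*n*n*n*D   [D → n]
(n)*n*n*n*n*D => (n)*n*n*n*n*n   [D → n]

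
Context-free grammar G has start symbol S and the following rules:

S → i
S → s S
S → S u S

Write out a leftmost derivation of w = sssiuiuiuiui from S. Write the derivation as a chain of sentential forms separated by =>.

S => SuS => sSuS => sSuSuS => ssSuSuS => sssSuSuS => sssSuSuSuS => sssiuSuSuS => sssiuiuSuS => sssiuiuSuSuS => sssiuiuiuSuS => sssiuiuiuiuS => sssiuiuiuiui

S => SuS   [S → S u S]
SuS => sSuS   [S → s S]
sSuS => sSuSuS   [S → S u S]
sSuSuS => ssSuSuS   [S → s S]
ssSuSuS => sssSuSuS   [S → s S]
sssSuSuS => sssSuSuSuS   [S → S u S]
sssSuSuSuS => sssiuSuSuS   [S → i]
sssiuSuSuS => sssiuiuSuS   [S → i]
sssiuiuSuS => sssiuiuSuSuS   [S → S u S]
sssiuiuSuSuS => sssiuiuiuSuS   [S → i]
sssiuiuiuSuS => sssiuiuiuiuS   [S → i]
sssiuiuiuiuS => sssiuiuiuiui   [S → i]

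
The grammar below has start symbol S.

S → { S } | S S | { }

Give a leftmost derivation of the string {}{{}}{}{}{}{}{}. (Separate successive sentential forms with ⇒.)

S⇒SS⇒{}S⇒{}SS⇒{}SSS⇒{}SSSS⇒{}{S}SSS⇒{}{{}}SSS⇒{}{{}}{}SS⇒{}{{}}{}SSS⇒{}{{}}{}SSSS⇒{}{{}}{}{}SSS⇒{}{{}}{}{}{}SS⇒{}{{}}{}{}{}{}S⇒{}{{}}{}{}{}{}{}

S ⇒ SS   [S → S S]
SS ⇒ {}S   [S → { }]
{}S ⇒ {}SS   [S → S S]
{}SS ⇒ {}SSS   [S → S S]
{}SSS ⇒ {}SSSS   [S → S S]
{}SSSS ⇒ {}{S}SSS   [S → { S }]
{}{S}SSS ⇒ {}{{}}SSS   [S → { }]
{}{{}}SSS ⇒ {}{{}}{}SS   [S → { }]
{}{{}}{}SS ⇒ {}{{}}{}SSS   [S → S S]
{}{{}}{}SSS ⇒ {}{{}}{}SSSS   [S → S S]
{}{{}}{}SSSS ⇒ {}{{}}{}{}SSS   [S → { }]
{}{{}}{}{}SSS ⇒ {}{{}}{}{}{}SS   [S → { }]
{}{{}}{}{}{}SS ⇒ {}{{}}{}{}{}{}S   [S → { }]
{}{{}}{}{}{}{}S ⇒ {}{{}}{}{}{}{}{}   [S → { }]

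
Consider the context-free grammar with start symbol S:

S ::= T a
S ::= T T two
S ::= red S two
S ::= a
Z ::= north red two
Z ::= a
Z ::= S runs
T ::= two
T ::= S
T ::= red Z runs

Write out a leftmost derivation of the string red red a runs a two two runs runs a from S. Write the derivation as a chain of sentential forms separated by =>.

S => T a => red Z runs a => red S runs runs a => red T T two runs runs a => red S T two runs runs a => red T a T two runs runs a => red red Z runs a T two runs runs a => red red a runs a T two runs runs a => red red a runs a two two runs runs a

S => T a   [S ::= T a]
T a => red Z runs a   [T ::= red Z runs]
red Z runs a => red S runs runs a   [Z ::= S runs]
red S runs runs a => red T T two runs runs a   [S ::= T T two]
red T T two runs runs a => red S T two runs runs a   [T ::= S]
red S T two runs runs a => red T a T two runs runs a   [S ::= T a]
red T a T two runs runs a => red red Z runs a T two runs runs a   [T ::= red Z runs]
red red Z runs a T two runs runs a => red red a runs a T two runs runs a   [Z ::= a]
red red a runs a T two runs runs a => red red a runs a two two runs runs a   [T ::= two]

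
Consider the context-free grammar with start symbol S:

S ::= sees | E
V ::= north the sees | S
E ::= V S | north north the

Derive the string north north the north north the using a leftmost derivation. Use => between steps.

S => E => V S => S S => E S => north north the S => north north the E => north north the north north the

S => E   [S ::= E]
E => V S   [E ::= V S]
V S => S S   [V ::= S]
S S => E S   [S ::= E]
E S => north north the S   [E ::= north north the]
north north the S => north north the E   [S ::= E]
north north the E => north north the north north the   [E ::= north north the]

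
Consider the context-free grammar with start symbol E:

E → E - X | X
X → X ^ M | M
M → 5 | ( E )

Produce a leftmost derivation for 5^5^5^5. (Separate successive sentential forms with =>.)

E => X => X^M => X^M^M => X^M^M^M => M^M^M^M => 5^M^M^M => 5^5^M^M => 5^5^5^M => 5^5^5^5

E => X   [E → X]
X => X^M   [X → X ^ M]
X^M => X^M^M   [X → X ^ M]
X^M^M => X^M^M^M   [X → X ^ M]
X^M^M^M => M^M^M^M   [X → M]
M^M^M^M => 5^M^M^M   [M → 5]
5^M^M^M => 5^5^M^M   [M → 5]
5^5^M^M => 5^5^5^M   [M → 5]
5^5^5^M => 5^5^5^5   [M → 5]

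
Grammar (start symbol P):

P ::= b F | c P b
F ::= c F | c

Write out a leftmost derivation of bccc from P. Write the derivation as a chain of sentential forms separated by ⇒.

P ⇒ bF ⇒ bcF ⇒ bccF ⇒ bccc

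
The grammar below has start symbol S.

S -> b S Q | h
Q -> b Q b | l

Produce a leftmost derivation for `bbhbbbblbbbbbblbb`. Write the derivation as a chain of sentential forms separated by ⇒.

S⇒bSQ⇒bbSQQ⇒bbhQQ⇒bbhbQbQ⇒bbhbbQbbQ⇒bbhbbbQbbbQ⇒bbhbbbbQbbbbQ⇒bbhbbbblbbbbQ⇒bbhbbbblbbbbbQb⇒bbhbbbblbbbbbbQbb⇒bbhbbbblbbbbbblbb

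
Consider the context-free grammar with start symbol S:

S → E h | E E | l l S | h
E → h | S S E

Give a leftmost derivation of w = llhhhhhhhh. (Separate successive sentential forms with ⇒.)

S ⇒ EE   [S → E E]
EE ⇒ SSEE   [E → S S E]
SSEE ⇒ EhSEE   [S → E h]
EhSEE ⇒ SSEhSEE   [E → S S E]
SSEhSEE ⇒ llSSEhSEE   [S → l l S]
llSSEhSEE ⇒ llEhSEhSEE   [S → E h]
llEhSEhSEE ⇒ llhhSEhSEE   [E → h]
llhhSEhSEE ⇒ llhhhEhSEE   [S → h]
llhhhEhSEE ⇒ llhhhhhSEE   [E → h]
llhhhhhSEE ⇒ llhhhhhhEE   [S → h]
llhhhhhhEE ⇒ llhhhhhhhE   [E → h]
llhhhhhhhE ⇒ llhhhhhhhh   [E → h]

S ⇒ EE ⇒ SSEE ⇒ EhSEE ⇒ SSEhSEE ⇒ llSSEhSEE ⇒ llEhSEhSEE ⇒ llhhSEhSEE ⇒ llhhhEhSEE ⇒ llhhhhhSEE ⇒ llhhhhhhEE ⇒ llhhhhhhhE ⇒ llhhhhhhhh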